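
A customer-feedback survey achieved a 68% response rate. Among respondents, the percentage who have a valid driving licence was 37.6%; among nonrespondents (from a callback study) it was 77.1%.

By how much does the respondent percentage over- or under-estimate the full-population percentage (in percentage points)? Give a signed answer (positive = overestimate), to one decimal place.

-12.6 percentage points

Nonresponse fraction = 1 − 0.68 = 0.32.
Bias = (nonresponse fraction) × (respondent percentage − nonrespondent percentage)
     = 0.32 × (37.6 − 77.1) = 0.32 × -39.5 = -12.64.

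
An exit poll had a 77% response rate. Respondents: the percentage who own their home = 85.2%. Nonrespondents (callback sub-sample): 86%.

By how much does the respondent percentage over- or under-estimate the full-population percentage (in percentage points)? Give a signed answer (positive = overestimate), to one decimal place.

Nonresponse fraction = 1 − 0.77 = 0.23.
Bias = (nonresponse fraction) × (respondent percentage − nonrespondent percentage)
     = 0.23 × (85.2 − 86) = 0.23 × -0.8 = -0.184.

-0.2 percentage points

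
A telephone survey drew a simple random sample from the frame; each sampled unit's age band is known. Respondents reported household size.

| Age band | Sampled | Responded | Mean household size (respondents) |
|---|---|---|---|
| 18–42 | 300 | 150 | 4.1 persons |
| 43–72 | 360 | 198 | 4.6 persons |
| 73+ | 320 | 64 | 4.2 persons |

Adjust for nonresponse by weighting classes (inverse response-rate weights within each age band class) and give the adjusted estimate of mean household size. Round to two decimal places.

Response rates by class: 18–42 150/300 = 50%, 43–72 198/360 = 55%, 73+ 64/320 = 20%.
Each respondent's weight = sampled/responded in their class; summing within a class gives n_sampled, so:
  18–42: 300 × 4.1 = 1230
  43–72: 360 × 4.6 = 1656
  73+: 320 × 4.2 = 1344
Adjusted estimate = 4230 / 980 = 4.31633 → 4.32.

4.32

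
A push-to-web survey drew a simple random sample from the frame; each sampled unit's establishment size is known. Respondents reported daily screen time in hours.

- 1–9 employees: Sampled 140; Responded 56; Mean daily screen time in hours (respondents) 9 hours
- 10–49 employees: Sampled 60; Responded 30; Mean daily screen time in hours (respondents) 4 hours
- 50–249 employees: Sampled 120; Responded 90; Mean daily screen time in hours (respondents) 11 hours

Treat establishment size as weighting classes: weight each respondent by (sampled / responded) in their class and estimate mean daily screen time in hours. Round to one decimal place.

Response rates by class: 1–9 employees 56/140 = 40%, 10–49 employees 30/60 = 50%, 50–249 employees 90/120 = 75%.
Weighting each respondent by the inverse class response rate inflates each class back to its sampled size, so the class weight is n_sampled:
  1–9 employees: 140 × 9 = 1260
  10–49 employees: 60 × 4 = 240
  50–249 employees: 120 × 11 = 1320
Adjusted estimate = 2820 / 320 = 8.8125 → 8.8.

8.8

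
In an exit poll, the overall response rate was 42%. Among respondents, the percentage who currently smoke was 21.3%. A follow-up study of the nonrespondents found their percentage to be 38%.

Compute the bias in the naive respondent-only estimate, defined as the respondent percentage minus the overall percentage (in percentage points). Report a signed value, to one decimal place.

-9.7 percentage points

Nonresponse fraction = 1 − 0.42 = 0.58.
Bias = (nonresponse fraction) × (respondent percentage − nonrespondent percentage)
     = 0.58 × (21.3 − 38) = 0.58 × -16.7 = -9.686.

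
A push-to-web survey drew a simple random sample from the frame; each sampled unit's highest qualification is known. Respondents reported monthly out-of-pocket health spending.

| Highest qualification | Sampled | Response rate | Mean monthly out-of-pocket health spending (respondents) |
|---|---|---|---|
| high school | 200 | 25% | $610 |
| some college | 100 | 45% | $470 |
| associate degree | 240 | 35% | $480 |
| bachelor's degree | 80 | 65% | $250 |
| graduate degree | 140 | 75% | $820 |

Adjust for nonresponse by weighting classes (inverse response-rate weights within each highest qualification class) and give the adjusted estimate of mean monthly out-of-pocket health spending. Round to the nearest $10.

$550

Weighting each respondent by the inverse class response rate inflates each class back to its sampled size, so the class weight is n_sampled:
  high school: 200 × 610 = 122,000
  some college: 100 × 470 = 47,000
  associate degree: 240 × 480 = 115,200
  bachelor's degree: 80 × 250 = 20,000
  graduate degree: 140 × 820 = 114,800
Adjusted estimate = 419,000 / 760 = 551.316 → $550.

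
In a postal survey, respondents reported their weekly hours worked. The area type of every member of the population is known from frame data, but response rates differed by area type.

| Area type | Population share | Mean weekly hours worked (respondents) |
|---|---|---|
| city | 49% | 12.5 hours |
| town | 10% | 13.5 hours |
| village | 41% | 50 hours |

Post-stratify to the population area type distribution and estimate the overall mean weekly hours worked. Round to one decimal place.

28.0

Post-stratification weights by population share, not respondent share:
  city: 0.49 × 12.5 = 6.125
  town: 0.1 × 13.5 = 1.35
  village: 0.41 × 50 = 20.5
Post-stratified estimate = 27.975 → 28.0.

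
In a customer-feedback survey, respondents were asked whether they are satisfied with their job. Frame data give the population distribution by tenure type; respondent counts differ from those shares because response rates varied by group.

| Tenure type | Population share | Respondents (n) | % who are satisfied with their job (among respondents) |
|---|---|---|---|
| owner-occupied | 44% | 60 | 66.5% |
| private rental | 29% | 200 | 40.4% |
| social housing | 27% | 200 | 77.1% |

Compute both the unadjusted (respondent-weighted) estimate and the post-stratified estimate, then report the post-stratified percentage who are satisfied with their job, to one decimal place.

Without adjustment, the pooled respondent share is:
  (60/460)×66.5 + (200/460)×40.4 + (200/460)×77.1 = 59.7609%
Post-stratifying to population shares instead:
  0.44×66.5 + 0.29×40.4 + 0.27×77.1 = 61.793%

61.8%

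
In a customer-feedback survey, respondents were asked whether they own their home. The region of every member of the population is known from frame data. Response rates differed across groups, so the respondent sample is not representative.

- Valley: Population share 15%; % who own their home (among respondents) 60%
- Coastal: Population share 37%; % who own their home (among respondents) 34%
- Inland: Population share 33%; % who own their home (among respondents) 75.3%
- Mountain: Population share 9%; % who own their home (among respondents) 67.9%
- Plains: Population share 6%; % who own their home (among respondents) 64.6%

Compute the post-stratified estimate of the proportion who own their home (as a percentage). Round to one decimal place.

56.4%

Weight each group's respondent value by its population share:
  Valley: 0.15 × 60 = 9
  Coastal: 0.37 × 34 = 12.58
  Inland: 0.33 × 75.3 = 24.849
  Mountain: 0.09 × 67.9 = 6.111
  Plains: 0.06 × 64.6 = 3.876
Post-stratified estimate = 56.416 → 56.4%.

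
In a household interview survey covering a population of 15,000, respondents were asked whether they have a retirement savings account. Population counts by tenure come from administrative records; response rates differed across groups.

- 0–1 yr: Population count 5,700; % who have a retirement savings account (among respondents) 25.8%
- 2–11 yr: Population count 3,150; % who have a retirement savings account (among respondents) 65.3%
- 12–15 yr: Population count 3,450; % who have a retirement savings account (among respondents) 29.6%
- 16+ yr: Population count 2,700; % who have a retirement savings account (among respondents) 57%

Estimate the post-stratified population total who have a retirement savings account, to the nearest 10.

Apply each group's respondent rate to its population count:
  0–1 yr: 5,700 × 25.8% = 1470.6
  2–11 yr: 3,150 × 65.3% = 2056.95
  12–15 yr: 3,450 × 29.6% = 1021.2
  16+ yr: 2,700 × 57% = 1539
Estimated total = 6087.75 → 6,090.

6,090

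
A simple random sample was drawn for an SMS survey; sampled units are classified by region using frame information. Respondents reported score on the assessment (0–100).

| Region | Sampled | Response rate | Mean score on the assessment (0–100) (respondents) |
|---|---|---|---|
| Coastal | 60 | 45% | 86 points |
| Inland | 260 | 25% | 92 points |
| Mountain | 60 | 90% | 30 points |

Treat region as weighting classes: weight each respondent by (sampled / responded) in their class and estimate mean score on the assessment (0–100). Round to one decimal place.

With weight = n_sampled/n_responded per class, the weighted class total is n_sampled:
  Coastal: 60 × 86 = 5160
  Inland: 260 × 92 = 23,920
  Mountain: 60 × 30 = 1800
Adjusted estimate = 30,880 / 380 = 81.2632 → 81.3.

81.3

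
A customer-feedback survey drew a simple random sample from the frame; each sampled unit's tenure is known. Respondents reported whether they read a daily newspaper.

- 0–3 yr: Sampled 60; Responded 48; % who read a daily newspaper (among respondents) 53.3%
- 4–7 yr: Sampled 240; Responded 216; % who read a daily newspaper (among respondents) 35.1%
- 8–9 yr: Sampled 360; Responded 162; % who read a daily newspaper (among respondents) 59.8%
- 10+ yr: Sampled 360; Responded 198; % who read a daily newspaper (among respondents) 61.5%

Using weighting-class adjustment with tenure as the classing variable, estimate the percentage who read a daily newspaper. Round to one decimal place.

54.2%

Response rates by class: 0–3 yr 48/60 = 80%, 4–7 yr 216/240 = 90%, 8–9 yr 162/360 = 45%, 10+ yr 198/360 = 55%.
Weighting each respondent by the inverse class response rate inflates each class back to its sampled size, so the class weight is n_sampled:
  0–3 yr: 60 × 53.3 = 3198
  4–7 yr: 240 × 35.1 = 8424
  8–9 yr: 360 × 59.8 = 21,528
  10+ yr: 360 × 61.5 = 22,140
Adjusted estimate = 55,290 / 1,020 = 54.2059 → 54.2%.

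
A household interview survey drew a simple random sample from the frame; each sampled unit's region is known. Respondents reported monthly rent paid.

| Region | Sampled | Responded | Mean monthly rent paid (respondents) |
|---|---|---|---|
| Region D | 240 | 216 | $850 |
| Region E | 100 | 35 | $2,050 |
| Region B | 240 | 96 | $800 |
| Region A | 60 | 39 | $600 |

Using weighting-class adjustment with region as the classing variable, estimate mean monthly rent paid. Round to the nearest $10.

$1,000

Class response rates: Region D 216/240 = 90%, Region E 35/100 = 35%, Region B 96/240 = 40%, Region A 39/60 = 65%.
With weight = n_sampled/n_responded per class, the weighted class total is n_sampled:
  Region D: 240 × 850 = 204,000
  Region E: 100 × 2050 = 205,000
  Region B: 240 × 800 = 192,000
  Region A: 60 × 600 = 36,000
Adjusted estimate = 637,000 / 640 = 995.312 → $1,000.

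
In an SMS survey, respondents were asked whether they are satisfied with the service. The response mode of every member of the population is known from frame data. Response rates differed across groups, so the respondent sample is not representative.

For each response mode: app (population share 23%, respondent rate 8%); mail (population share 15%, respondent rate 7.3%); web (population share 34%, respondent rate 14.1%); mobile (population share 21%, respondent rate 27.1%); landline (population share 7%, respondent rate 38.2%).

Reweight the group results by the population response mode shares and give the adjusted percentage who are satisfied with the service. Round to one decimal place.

Each cell contributes population-share × respondent value:
  app: 0.23 × 8 = 1.84
  mail: 0.15 × 7.3 = 1.095
  web: 0.34 × 14.1 = 4.794
  mobile: 0.21 × 27.1 = 5.691
  landline: 0.07 × 38.2 = 2.674
Post-stratified estimate = 16.094 → 16.1%.

16.1%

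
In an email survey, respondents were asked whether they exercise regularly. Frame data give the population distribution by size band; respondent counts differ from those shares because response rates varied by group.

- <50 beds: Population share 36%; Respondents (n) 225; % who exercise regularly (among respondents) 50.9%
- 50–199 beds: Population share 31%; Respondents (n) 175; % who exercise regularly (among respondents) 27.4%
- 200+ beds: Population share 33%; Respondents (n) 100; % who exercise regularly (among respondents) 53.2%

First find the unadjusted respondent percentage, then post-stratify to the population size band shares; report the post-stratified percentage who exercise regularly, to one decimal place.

44.4%

Naive respondent-only estimate (weights = respondent counts):
  (225/500)×50.9 + (175/500)×27.4 + (100/500)×53.2 = 43.135%
Reweighting by population size band shares:
  0.36×50.9 + 0.31×27.4 + 0.33×53.2 = 44.374%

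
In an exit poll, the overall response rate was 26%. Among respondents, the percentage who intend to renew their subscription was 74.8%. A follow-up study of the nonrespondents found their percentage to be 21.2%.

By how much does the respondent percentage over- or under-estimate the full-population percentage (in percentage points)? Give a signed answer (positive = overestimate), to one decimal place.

Nonresponse fraction = 1 − 0.26 = 0.74.
Bias = (nonresponse fraction) × (respondent percentage − nonrespondent percentage)
     = 0.74 × (74.8 − 21.2) = 0.74 × 53.6 = 39.664.

+39.7 percentage points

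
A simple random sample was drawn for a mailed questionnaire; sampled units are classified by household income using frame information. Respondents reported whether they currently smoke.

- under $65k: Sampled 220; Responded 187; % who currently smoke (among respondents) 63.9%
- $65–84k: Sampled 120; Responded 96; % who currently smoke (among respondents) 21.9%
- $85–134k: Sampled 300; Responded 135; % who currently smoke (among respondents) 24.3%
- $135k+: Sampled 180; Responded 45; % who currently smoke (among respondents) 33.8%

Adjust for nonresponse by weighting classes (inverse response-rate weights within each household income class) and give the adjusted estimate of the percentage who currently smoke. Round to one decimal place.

Class response rates: under $65k 187/220 = 85%, $65–84k 96/120 = 80%, $85–134k 135/300 = 45%, $135k+ 45/180 = 25%.
Weighting each respondent by the inverse class response rate inflates each class back to its sampled size, so the class weight is n_sampled:
  under $65k: 220 × 63.9 = 14,058
  $65–84k: 120 × 21.9 = 2628
  $85–134k: 300 × 24.3 = 7290
  $135k+: 180 × 33.8 = 6084
Adjusted estimate = 30,060 / 820 = 36.6585 → 36.7%.

36.7%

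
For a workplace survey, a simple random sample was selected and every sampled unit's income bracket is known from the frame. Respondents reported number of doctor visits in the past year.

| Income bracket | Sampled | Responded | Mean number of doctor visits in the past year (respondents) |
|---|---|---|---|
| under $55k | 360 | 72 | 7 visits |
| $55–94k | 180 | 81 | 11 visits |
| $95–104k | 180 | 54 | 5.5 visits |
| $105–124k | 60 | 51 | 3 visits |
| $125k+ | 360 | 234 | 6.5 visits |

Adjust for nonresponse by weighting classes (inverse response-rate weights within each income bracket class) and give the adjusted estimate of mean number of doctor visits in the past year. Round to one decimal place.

Class response rates: under $55k 72/360 = 20%, $55–94k 81/180 = 45%, $95–104k 54/180 = 30%, $105–124k 51/60 = 85%, $125k+ 234/360 = 65%.
Each respondent's weight = sampled/responded in their class; summing within a class gives n_sampled, so:
  under $55k: 360 × 7 = 2520
  $55–94k: 180 × 11 = 1980
  $95–104k: 180 × 5.5 = 990
  $105–124k: 60 × 3 = 180
  $125k+: 360 × 6.5 = 2340
Adjusted estimate = 8010 / 1,140 = 7.02632 → 7.0.

7.0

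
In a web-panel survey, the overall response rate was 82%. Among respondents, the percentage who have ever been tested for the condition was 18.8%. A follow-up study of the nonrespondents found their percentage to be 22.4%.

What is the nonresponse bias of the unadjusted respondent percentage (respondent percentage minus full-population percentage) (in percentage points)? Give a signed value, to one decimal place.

Nonresponse fraction = 1 − 0.82 = 0.18.
Bias = (nonresponse fraction) × (respondent percentage − nonrespondent percentage)
     = 0.18 × (18.8 − 22.4) = 0.18 × -3.6 = -0.648.

-0.6 percentage points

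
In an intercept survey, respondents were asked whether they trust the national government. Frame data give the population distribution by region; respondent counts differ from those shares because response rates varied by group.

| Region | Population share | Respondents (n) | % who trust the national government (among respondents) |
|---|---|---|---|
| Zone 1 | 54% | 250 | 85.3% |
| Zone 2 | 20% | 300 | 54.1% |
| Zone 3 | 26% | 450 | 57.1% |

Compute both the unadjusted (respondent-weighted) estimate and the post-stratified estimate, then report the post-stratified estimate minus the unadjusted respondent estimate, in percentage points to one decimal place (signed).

Without adjustment, the pooled respondent share is:
  (250/1000)×85.3 + (300/1000)×54.1 + (450/1000)×57.1 = 63.25%
Reweighting by population region shares:
  0.54×85.3 + 0.2×54.1 + 0.26×57.1 = 71.728%
Difference = 71.728 − 63.25 = 8.478 pp.

+8.5 percentage points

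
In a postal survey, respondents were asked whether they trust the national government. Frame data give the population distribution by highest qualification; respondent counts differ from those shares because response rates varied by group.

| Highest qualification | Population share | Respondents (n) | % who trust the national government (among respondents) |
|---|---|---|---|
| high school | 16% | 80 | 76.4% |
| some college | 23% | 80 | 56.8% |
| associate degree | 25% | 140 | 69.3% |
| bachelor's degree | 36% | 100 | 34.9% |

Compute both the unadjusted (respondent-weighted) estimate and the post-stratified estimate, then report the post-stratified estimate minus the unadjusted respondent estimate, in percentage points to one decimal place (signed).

Naive respondent-only estimate (weights = respondent counts):
  (80/400)×76.4 + (80/400)×56.8 + (140/400)×69.3 + (100/400)×34.9 = 59.62%
Reweighting by population highest qualification shares:
  0.16×76.4 + 0.23×56.8 + 0.25×69.3 + 0.36×34.9 = 55.177%
Difference = 55.177 − 59.62 = -4.443 pp.

-4.4 percentage points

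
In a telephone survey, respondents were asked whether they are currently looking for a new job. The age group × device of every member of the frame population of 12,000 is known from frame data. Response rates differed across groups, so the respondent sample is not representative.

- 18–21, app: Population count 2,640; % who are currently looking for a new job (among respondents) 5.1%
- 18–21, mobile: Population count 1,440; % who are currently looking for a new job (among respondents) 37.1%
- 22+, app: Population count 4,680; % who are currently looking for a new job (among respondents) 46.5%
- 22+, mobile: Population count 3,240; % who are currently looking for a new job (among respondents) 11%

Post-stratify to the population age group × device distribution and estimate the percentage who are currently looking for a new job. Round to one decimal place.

Each cell contributes population-share × respondent value:
  18–21, app: (2,640/12,000) × 5.1 = 1.122
  18–21, mobile: (1,440/12,000) × 37.1 = 4.452
  22+, app: (4,680/12,000) × 46.5 = 18.135
  22+, mobile: (3,240/12,000) × 11 = 2.97
Post-stratified estimate = 26.679 → 26.7%.

26.7%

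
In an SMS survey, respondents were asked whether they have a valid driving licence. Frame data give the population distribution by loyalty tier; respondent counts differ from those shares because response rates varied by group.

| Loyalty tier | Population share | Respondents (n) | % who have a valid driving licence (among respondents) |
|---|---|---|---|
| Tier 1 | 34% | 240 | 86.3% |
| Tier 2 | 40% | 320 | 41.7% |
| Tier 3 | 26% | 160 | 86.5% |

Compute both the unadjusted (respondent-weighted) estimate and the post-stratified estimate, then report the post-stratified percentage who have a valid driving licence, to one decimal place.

Naive respondent-only estimate (weights = respondent counts):
  (240/720)×86.3 + (320/720)×41.7 + (160/720)×86.5 = 66.5222%
Reweighting by population loyalty tier shares:
  0.34×86.3 + 0.4×41.7 + 0.26×86.5 = 68.512%

68.5%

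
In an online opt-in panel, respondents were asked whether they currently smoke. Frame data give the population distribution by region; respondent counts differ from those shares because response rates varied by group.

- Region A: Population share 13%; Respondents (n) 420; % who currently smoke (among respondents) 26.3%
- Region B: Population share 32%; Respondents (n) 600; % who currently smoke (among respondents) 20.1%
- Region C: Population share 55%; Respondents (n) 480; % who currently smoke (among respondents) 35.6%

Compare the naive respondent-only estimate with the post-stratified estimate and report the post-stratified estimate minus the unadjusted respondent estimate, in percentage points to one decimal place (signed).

Naive respondent-only estimate (weights = respondent counts):
  (420/1500)×26.3 + (600/1500)×20.1 + (480/1500)×35.6 = 26.796%
Post-stratified estimate weights by population shares:
  0.13×26.3 + 0.32×20.1 + 0.55×35.6 = 29.431%
Difference = 29.431 − 26.796 = 2.635 pp.

+2.6 percentage points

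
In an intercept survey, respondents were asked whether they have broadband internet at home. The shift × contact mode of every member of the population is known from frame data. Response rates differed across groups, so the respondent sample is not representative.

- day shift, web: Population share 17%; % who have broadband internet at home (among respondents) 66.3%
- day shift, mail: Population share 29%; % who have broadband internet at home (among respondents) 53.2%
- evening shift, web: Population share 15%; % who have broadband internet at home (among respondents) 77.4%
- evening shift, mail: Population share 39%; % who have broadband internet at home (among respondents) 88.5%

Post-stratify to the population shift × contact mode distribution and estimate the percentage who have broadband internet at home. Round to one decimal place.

72.8%

Each cell contributes population-share × respondent value:
  day shift, web: 0.17 × 66.3 = 11.271
  day shift, mail: 0.29 × 53.2 = 15.428
  evening shift, web: 0.15 × 77.4 = 11.61
  evening shift, mail: 0.39 × 88.5 = 34.515
Post-stratified estimate = 72.824 → 72.8%.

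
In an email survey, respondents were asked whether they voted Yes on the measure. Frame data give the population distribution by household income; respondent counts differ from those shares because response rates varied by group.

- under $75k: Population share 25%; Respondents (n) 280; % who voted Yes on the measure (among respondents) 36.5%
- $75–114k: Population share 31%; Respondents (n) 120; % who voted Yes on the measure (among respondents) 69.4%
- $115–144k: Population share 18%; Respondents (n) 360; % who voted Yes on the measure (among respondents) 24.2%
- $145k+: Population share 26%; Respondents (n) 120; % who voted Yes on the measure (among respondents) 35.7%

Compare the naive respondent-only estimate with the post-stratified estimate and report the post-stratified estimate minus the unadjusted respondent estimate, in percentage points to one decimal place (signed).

Naive respondent-only estimate (weights = respondent counts):
  (280/880)×36.5 + (120/880)×69.4 + (360/880)×24.2 + (120/880)×35.7 = 35.8455%
Post-stratifying to population shares instead:
  0.25×36.5 + 0.31×69.4 + 0.18×24.2 + 0.26×35.7 = 44.277%
Difference = 44.277 − 35.8455 = 8.4315 pp.

+8.4 percentage points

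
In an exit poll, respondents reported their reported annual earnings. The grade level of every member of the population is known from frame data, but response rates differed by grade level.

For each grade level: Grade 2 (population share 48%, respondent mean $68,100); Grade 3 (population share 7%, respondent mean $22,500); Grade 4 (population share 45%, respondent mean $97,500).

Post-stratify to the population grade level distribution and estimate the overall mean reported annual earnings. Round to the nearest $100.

Post-stratification weights by population share, not respondent share:
  Grade 2: 0.48 × 68,100 = 32,688
  Grade 3: 0.07 × 22,500 = 1575
  Grade 4: 0.45 × 97,500 = 43,875
Post-stratified estimate = 78,138 → $78,100.

$78,100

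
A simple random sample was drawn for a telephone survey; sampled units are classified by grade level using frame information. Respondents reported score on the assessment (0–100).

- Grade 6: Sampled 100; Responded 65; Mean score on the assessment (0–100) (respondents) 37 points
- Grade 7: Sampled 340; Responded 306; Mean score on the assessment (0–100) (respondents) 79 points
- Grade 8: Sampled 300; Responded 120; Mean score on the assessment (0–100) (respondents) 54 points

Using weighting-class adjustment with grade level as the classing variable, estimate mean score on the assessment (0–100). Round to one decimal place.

63.2

Class response rates: Grade 6 65/100 = 65%, Grade 7 306/340 = 90%, Grade 8 120/300 = 40%.
With weight = n_sampled/n_responded per class, the weighted class total is n_sampled:
  Grade 6: 100 × 37 = 3700
  Grade 7: 340 × 79 = 26,860
  Grade 8: 300 × 54 = 16,200
Adjusted estimate = 46,760 / 740 = 63.1892 → 63.2.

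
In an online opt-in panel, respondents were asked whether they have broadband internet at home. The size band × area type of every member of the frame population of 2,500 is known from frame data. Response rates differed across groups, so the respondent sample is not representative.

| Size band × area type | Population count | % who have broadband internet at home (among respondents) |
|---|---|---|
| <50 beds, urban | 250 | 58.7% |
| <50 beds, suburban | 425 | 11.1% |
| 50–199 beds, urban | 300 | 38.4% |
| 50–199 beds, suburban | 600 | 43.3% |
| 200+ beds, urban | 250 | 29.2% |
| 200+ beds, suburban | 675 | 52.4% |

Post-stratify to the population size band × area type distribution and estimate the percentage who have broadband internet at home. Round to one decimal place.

39.8%

Weight each group's respondent value by its population share:
  <50 beds, urban: (250/2,500) × 58.7 = 5.87
  <50 beds, suburban: (425/2,500) × 11.1 = 1.887
  50–199 beds, urban: (300/2,500) × 38.4 = 4.608
  50–199 beds, suburban: (600/2,500) × 43.3 = 10.392
  200+ beds, urban: (250/2,500) × 29.2 = 2.92
  200+ beds, suburban: (675/2,500) × 52.4 = 14.148
Post-stratified estimate = 39.825 → 39.8%.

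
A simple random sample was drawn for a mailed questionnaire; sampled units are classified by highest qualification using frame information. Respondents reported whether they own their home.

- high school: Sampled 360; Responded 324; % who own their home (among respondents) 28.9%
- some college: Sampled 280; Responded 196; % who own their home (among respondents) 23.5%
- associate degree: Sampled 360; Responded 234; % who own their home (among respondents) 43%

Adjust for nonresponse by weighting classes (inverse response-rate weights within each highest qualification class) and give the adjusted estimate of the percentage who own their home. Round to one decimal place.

32.5%

Class response rates: high school 324/360 = 90%, some college 196/280 = 70%, associate degree 234/360 = 65%.
With weight = n_sampled/n_responded per class, the weighted class total is n_sampled:
  high school: 360 × 28.9 = 10,404
  some college: 280 × 23.5 = 6580
  associate degree: 360 × 43 = 15,480
Adjusted estimate = 32,464 / 1,000 = 32.464 → 32.5%.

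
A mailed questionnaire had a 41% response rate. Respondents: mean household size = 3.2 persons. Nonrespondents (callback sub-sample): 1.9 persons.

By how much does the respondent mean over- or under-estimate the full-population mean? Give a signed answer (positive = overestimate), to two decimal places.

+0.77

Nonresponse fraction = 1 − 0.41 = 0.59.
Bias = (nonresponse fraction) × (respondent mean − nonrespondent mean)
     = 0.59 × (3.2 − 1.9) = 0.59 × 1.3 = 0.767.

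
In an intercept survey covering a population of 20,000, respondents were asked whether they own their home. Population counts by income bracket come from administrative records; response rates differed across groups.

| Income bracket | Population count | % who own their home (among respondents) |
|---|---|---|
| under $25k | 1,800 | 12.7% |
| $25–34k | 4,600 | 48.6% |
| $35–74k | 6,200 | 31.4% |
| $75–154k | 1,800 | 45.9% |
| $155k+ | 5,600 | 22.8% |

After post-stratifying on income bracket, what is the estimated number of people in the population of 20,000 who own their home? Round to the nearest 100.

6,500

Estimated count per cell = population count × respondent percentage:
  under $25k: 1,800 × 12.7% = 228.6
  $25–34k: 4,600 × 48.6% = 2235.6
  $35–74k: 6,200 × 31.4% = 1946.8
  $75–154k: 1,800 × 45.9% = 826.2
  $155k+: 5,600 × 22.8% = 1276.8
Estimated total = 6514 → 6,500.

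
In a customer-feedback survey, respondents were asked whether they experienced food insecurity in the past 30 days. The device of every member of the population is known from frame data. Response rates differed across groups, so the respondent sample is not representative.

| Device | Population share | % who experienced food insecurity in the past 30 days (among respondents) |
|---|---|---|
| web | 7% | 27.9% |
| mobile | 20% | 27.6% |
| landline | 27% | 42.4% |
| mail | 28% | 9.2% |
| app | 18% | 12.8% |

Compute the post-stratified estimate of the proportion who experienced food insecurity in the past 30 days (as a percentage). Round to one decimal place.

Reweight to the known device distribution:
  web: 0.07 × 27.9 = 1.953
  mobile: 0.2 × 27.6 = 5.52
  landline: 0.27 × 42.4 = 11.448
  mail: 0.28 × 9.2 = 2.576
  app: 0.18 × 12.8 = 2.304
Post-stratified estimate = 23.801 → 23.8%.

23.8%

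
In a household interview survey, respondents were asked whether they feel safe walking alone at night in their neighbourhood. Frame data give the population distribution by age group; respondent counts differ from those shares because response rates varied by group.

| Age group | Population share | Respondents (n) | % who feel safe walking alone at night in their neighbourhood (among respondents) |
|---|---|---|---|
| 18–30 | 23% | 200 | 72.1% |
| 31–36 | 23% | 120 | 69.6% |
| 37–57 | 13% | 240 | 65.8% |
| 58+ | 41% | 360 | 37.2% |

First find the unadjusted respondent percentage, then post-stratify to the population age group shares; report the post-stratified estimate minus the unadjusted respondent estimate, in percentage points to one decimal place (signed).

-0.1 percentage points

Without adjustment, the pooled respondent share is:
  (200/920)×72.1 + (120/920)×69.6 + (240/920)×65.8 + (360/920)×37.2 = 56.4739%
Reweighting by population age group shares:
  0.23×72.1 + 0.23×69.6 + 0.13×65.8 + 0.41×37.2 = 56.397%
Difference = 56.397 − 56.4739 = -0.0769 pp.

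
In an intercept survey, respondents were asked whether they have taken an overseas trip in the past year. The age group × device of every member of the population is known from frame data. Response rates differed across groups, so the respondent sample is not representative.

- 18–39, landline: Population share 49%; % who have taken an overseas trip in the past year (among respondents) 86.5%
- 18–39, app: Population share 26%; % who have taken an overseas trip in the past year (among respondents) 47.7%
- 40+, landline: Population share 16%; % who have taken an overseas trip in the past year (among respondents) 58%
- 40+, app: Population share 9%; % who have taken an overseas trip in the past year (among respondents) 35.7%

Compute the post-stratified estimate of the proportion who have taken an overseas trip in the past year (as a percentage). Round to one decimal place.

Post-stratification weights by population share, not respondent share:
  18–39, landline: 0.49 × 86.5 = 42.385
  18–39, app: 0.26 × 47.7 = 12.402
  40+, landline: 0.16 × 58 = 9.28
  40+, app: 0.09 × 35.7 = 3.213
Post-stratified estimate = 67.28 → 67.3%.

67.3%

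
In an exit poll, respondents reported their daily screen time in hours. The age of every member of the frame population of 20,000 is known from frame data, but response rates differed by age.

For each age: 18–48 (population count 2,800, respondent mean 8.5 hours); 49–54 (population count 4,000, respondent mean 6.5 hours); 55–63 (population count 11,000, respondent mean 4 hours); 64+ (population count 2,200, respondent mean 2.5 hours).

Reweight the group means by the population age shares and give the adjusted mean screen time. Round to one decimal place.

Each cell contributes population-share × respondent value:
  18–48: (2,800/20,000) × 8.5 = 1.19
  49–54: (4,000/20,000) × 6.5 = 1.3
  55–63: (11,000/20,000) × 4 = 2.2
  64+: (2,200/20,000) × 2.5 = 0.275
Post-stratified estimate = 4.965 → 5.0.

5.0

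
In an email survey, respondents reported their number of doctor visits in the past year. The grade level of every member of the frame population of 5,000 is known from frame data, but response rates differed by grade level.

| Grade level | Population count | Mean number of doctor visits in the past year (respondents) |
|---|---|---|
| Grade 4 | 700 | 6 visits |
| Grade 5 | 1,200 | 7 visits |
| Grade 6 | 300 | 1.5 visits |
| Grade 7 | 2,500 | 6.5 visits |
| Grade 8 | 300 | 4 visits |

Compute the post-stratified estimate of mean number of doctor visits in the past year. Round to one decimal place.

6.1

Weight each group's respondent value by its population share:
  Grade 4: (700/5,000) × 6 = 0.84
  Grade 5: (1,200/5,000) × 7 = 1.68
  Grade 6: (300/5,000) × 1.5 = 0.09
  Grade 7: (2,500/5,000) × 6.5 = 3.25
  Grade 8: (300/5,000) × 4 = 0.24
Post-stratified estimate = 6.1 → 6.1.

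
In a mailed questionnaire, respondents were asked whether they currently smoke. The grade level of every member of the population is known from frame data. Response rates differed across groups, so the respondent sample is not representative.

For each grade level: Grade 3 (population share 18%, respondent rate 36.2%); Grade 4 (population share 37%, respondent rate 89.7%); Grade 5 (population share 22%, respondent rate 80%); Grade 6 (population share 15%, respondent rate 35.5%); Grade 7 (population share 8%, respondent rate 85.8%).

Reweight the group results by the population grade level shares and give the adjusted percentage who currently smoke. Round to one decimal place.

69.5%

Reweight to the known grade level distribution:
  Grade 3: 0.18 × 36.2 = 6.516
  Grade 4: 0.37 × 89.7 = 33.189
  Grade 5: 0.22 × 80 = 17.6
  Grade 6: 0.15 × 35.5 = 5.325
  Grade 7: 0.08 × 85.8 = 6.864
Post-stratified estimate = 69.494 → 69.5%.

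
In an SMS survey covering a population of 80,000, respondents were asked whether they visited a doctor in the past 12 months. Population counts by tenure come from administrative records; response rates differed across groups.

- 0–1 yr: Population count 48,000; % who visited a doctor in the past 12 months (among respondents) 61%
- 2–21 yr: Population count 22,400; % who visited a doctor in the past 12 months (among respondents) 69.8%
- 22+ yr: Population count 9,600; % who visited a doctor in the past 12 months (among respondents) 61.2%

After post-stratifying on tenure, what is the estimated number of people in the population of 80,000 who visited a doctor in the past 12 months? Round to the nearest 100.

50,800

Estimated count per cell = population count × respondent percentage:
  0–1 yr: 48,000 × 61% = 29,280
  2–21 yr: 22,400 × 69.8% = 15635.2
  22+ yr: 9,600 × 61.2% = 5875.2
Estimated total = 50790.4 → 50,800.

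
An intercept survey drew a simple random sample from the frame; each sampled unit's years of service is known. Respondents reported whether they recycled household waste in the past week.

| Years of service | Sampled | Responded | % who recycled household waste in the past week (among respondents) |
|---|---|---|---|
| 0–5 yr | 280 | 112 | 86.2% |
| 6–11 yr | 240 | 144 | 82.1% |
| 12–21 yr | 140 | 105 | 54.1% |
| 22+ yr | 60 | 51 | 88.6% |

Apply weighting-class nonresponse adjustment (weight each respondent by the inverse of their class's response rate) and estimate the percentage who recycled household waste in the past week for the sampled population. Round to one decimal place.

Class response rates: 0–5 yr 112/280 = 40%, 6–11 yr 144/240 = 60%, 12–21 yr 105/140 = 75%, 22+ yr 51/60 = 85%.
Weighting each respondent by the inverse class response rate inflates each class back to its sampled size, so the class weight is n_sampled:
  0–5 yr: 280 × 86.2 = 24,136
  6–11 yr: 240 × 82.1 = 19,704
  12–21 yr: 140 × 54.1 = 7574
  22+ yr: 60 × 88.6 = 5316
Adjusted estimate = 56,730 / 720 = 78.7917 → 78.8%.

78.8%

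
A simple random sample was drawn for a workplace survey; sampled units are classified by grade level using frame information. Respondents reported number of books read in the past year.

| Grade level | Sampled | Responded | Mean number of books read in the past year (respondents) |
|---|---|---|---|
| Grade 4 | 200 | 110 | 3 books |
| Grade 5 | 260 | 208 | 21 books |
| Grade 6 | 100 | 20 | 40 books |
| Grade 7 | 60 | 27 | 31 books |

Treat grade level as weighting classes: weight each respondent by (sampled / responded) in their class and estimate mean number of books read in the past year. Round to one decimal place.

Class response rates: Grade 4 110/200 = 55%, Grade 5 208/260 = 80%, Grade 6 20/100 = 20%, Grade 7 27/60 = 45%.
Weighting each respondent by the inverse class response rate inflates each class back to its sampled size, so the class weight is n_sampled:
  Grade 4: 200 × 3 = 600
  Grade 5: 260 × 21 = 5460
  Grade 6: 100 × 40 = 4000
  Grade 7: 60 × 31 = 1860
Adjusted estimate = 11,920 / 620 = 19.2258 → 19.2.

19.2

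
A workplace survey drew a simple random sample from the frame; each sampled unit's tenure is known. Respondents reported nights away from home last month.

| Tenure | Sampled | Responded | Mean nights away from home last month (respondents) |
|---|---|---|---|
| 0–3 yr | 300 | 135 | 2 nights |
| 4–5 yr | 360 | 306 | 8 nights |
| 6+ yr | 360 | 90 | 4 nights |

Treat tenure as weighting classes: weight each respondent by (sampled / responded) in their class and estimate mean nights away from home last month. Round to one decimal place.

4.8

Class response rates: 0–3 yr 135/300 = 45%, 4–5 yr 306/360 = 85%, 6+ yr 90/360 = 25%.
With weight = n_sampled/n_responded per class, the weighted class total is n_sampled:
  0–3 yr: 300 × 2 = 600
  4–5 yr: 360 × 8 = 2880
  6+ yr: 360 × 4 = 1440
Adjusted estimate = 4920 / 1,020 = 4.82353 → 4.8.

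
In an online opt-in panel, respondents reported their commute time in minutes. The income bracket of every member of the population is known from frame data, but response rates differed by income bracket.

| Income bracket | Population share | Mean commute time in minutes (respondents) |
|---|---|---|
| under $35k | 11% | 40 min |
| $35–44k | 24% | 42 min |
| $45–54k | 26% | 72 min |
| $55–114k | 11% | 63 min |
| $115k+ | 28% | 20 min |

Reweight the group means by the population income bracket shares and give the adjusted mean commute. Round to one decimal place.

45.7

Each cell contributes population-share × respondent value:
  under $35k: 0.11 × 40 = 4.4
  $35–44k: 0.24 × 42 = 10.08
  $45–54k: 0.26 × 72 = 18.72
  $55–114k: 0.11 × 63 = 6.93
  $115k+: 0.28 × 20 = 5.6
Post-stratified estimate = 45.73 → 45.7.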